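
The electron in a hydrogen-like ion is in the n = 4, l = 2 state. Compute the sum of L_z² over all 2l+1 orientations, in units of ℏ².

The allowed m_l values are -2, -1, 0, 1, 2.
Σ m_l² = 2·(1 + 4) = 10.

Σ(L_z)² = 10 ℏ²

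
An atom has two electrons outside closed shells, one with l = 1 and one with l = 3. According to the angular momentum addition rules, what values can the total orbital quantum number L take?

L runs from |1 − 3| = 2 to 1 + 3 = 4.
So L can be 2, 3, 4.

L = 2, 3, 4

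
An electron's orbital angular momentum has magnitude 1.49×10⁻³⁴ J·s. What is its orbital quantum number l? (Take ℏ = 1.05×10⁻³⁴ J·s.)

l = 1

Dividing by ℏ: |L|/ℏ ≈ 1.419.
l(l+1) ≈ 1.419² ≈ 2.01, so l = 1.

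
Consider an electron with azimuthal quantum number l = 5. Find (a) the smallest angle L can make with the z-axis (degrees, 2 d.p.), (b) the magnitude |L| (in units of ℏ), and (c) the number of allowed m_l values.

cos θ_min = 5/√30, so θ_min ≈ 24.09°.
|L| = ℏ√(5·6) = √30 ℏ ≈ 5.477ℏ.
There are 2l+1 = 11 values of m_l.

θ_min ≈ 24.09°; |L| = √30 ℏ ≈ 5.477ℏ; 11 values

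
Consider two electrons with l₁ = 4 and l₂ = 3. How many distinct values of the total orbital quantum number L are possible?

7

By the triangle rule, |l₁ − l₂| ≤ L ≤ l₁ + l₂.
So L can be 1, 2, 3, 4, 5, 6, 7.
That is 7 values.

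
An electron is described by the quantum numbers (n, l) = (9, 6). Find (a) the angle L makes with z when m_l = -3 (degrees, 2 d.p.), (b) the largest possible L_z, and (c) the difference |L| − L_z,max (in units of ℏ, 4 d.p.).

θ(m_l=-3) ≈ 117.58°; L_z,max = 6ℏ; |L|−L_z,max ≈ 0.4807ℏ

For m_l = -3: cos θ = -3/√42, θ ≈ 117.58°.
L_z,max = lℏ = 6ℏ.
|L| − L_z,max = (√42 − 6)ℏ ≈ 0.4807ℏ.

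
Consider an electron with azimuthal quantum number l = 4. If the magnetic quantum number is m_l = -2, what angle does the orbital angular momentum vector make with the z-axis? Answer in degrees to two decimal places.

|L| = ℏ√(l(l+1)) = 2√5 ℏ.
L_z = m_l ℏ = −2ℏ.
cos θ = L_z/|L| = -2/√20, so θ ≈ 116.57°.

θ ≈ 116.57°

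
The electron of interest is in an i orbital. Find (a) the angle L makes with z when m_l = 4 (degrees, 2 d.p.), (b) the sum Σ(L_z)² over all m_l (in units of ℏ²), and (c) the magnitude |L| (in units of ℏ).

θ(m_l=4) ≈ 51.89°; Σ(L_z)² = 182 ℏ²; |L| = √42 ℏ ≈ 6.481ℏ

The letter i corresponds to l = 6.
For m_l = 4: cos θ = 4/√42, θ ≈ 51.89°.
Σ m_l² = 182, so Σ(L_z)² = 182 ℏ².
|L| = ℏ√(6·7) = √42 ℏ ≈ 6.481ℏ.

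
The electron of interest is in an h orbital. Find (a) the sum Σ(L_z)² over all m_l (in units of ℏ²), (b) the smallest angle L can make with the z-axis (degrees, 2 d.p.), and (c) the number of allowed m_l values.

For an h orbital, l = 5.
Σ m_l² = 110, so Σ(L_z)² = 110 ℏ².
cos θ_min = 5/√30, so θ_min ≈ 24.09°.
There are 2l+1 = 11 values of m_l.

Σ(L_z)² = 110 ℏ²; θ_min ≈ 24.09°; 11 values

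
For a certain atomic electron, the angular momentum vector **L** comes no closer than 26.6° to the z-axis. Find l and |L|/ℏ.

cos θ_min = l/√(l(l+1)) = √(l/(l+1)), so l/(l+1) = cos²(26.6°) = 0.7995.
Solving: l = 4.
Then |L| = ℏ√(4·5) = 2√5 ℏ.

l = 4, |L| = 2√5 ℏ ≈ 4.472ℏ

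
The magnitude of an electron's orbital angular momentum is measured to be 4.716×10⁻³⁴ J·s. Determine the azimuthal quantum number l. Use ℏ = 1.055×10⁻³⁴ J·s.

|L|/ℏ = (4.716×10⁻³⁴)/(1.055×10⁻³⁴) ≈ 4.470.
(|L|/ℏ)² = l(l+1) ≈ 19.98 ⇒ l = 4.

l = 4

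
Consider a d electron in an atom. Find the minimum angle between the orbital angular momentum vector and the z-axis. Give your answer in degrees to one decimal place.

A d state has l = 2.
|L| = √(l(l+1)) ℏ = √6 ℏ.
The smallest angle corresponds to the largest L_z, i.e. m_l = l = 2, giving L_z = 2ℏ.
cos θ_min = 2/√6, so θ_min ≈ 35.3°.

θ_min ≈ 35.3°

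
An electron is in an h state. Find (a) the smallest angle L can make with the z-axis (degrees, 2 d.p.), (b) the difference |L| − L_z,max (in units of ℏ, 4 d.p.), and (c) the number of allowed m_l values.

An h state has l = 5.
cos θ_min = 5/√30, so θ_min ≈ 24.09°.
|L| − L_z,max = (√30 − 5)ℏ ≈ 0.4772ℏ.
There are 2l+1 = 11 values of m_l.

θ_min ≈ 24.09°; |L|−L_z,max ≈ 0.4772ℏ; 11 values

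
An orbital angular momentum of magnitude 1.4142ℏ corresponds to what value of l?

l = 1

|L| = ℏ√(l(l+1)), so l(l+1) = 2.
l² + l − 2 = 0 ⇒ l = 1.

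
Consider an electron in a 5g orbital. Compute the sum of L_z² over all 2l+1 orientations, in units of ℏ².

The 5g subshell has l = 4.
m_l ∈ {-4, -3, -2, -1, 0, 1, 2, 3, 4}.
Summing m² from −4 to 4: Σ m_l² = 60.

Σ(L_z)² = 60 ℏ²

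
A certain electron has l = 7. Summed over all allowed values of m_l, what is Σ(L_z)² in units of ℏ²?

Σ(L_z)² = 280 ℏ²

m_l ∈ {-7, -6, -5, -4, -3, -2, -1, 0, 1, 2, 3, 4, 5, 6, 7}.
Σ m_l² = 2·(1 + 4 + 9 + 16 + 25 + 36 + 49) = 280.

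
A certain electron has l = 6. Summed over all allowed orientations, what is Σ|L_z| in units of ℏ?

Σ|L_z| = 42 ℏ

The allowed m_l values are -6, -5, -4, -3, -2, -1, 0, 1, 2, 3, 4, 5, 6.
Σ|m_l| = 2(1+2+…+6) = 42.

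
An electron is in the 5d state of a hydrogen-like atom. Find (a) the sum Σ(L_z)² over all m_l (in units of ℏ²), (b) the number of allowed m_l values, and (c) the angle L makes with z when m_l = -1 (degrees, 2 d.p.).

Σ(L_z)² = 10 ℏ²; 5 values; θ(m_l=-1) ≈ 114.09°

For 5d, l = 2.
Σ m_l² = 10, so Σ(L_z)² = 10 ℏ².
There are 2l+1 = 5 values of m_l.
For m_l = -1: cos θ = -1/√6, θ ≈ 114.09°.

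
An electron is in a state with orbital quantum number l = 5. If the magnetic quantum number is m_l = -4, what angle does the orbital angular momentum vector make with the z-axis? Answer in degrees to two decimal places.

|L| = ℏ√(l(l+1)) = √30 ℏ.
L_z = m_l ℏ = −4ℏ.
cos θ = L_z/|L| = -4/√30, so θ ≈ 136.91°.

θ ≈ 136.91°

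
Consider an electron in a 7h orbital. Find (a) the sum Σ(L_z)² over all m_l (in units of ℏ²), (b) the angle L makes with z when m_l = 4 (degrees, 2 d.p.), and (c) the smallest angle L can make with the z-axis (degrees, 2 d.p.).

The 7h subshell has l = 5.
Σ m_l² = 110, so Σ(L_z)² = 110 ℏ².
For m_l = 4: cos θ = 4/√30, θ ≈ 43.09°.
cos θ_min = 5/√30, so θ_min ≈ 24.09°.

Σ(L_z)² = 110 ℏ²; θ(m_l=4) ≈ 43.09°; θ_min ≈ 24.09°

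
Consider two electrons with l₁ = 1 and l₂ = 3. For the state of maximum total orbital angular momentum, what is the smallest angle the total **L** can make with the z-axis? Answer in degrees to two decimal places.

Angular momentum addition gives L = |l₁ − l₂|, …, l₁ + l₂.
L ∈ {2, 3, 4}.
The maximum is L = 4, with |L_tot| = ℏ√(4·5) = 2√5 ℏ.
The minimum angle with z is arccos(4/√20) ≈ 26.57°.

θ_min ≈ 26.57°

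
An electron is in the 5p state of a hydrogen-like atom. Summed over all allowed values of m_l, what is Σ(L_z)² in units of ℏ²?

Σ(L_z)² = 2 ℏ²

5p means n = 5, l = 1.
m_l runs from −1 to 1, i.e. {-1, 0, 1}.
Summing m² from −1 to 1: Σ m_l² = 2.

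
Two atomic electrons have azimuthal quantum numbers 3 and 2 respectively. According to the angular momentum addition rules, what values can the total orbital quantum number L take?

The total orbital quantum number L ranges from |l₁ − l₂| to l₁ + l₂ in integer steps.
L ∈ {1, 2, 3, 4, 5}.

L = 1, 2, 3, 4, 5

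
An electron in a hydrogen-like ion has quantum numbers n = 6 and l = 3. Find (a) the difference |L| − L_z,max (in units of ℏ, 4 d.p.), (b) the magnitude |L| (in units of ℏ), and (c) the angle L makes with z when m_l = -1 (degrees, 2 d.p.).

|L| − L_z,max = (2√3 − 3)ℏ ≈ 0.4641ℏ.
|L| = ℏ√(3·4) = 2√3 ℏ ≈ 3.464ℏ.
For m_l = -1: cos θ = -1/√12, θ ≈ 106.78°.

|L|−L_z,max ≈ 0.4641ℏ; |L| = 2√3 ℏ ≈ 3.464ℏ; θ(m_l=-1) ≈ 106.78°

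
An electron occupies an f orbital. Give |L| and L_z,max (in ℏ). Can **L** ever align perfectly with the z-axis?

No: L_z,max = 3ℏ < |L| = 2√3 ℏ ≈ 3.464ℏ

For an f orbital, l = 3.
|L| = 2√3 ℏ ≈ 3.4641ℏ, while L_z,max = lℏ = 3ℏ.
Since |L| > L_z,max, the vector can never point exactly along z; the closest it comes is θ_min = arccos(3/√12) ≈ 30.0°.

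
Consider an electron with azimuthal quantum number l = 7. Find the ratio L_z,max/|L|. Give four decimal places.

L_z,max/|L| = 0.9354

|L| = 2√14 ℏ ≈ 7.4833ℏ, while L_z,max = lℏ = 7ℏ.
L_z,max/|L| = 7/√56 = 0.9354.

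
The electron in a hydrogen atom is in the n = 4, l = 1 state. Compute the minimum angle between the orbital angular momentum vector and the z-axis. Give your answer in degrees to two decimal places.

θ_min ≈ 45.00°

|L| = √(l(l+1)) ℏ = √2 ℏ.
The smallest angle corresponds to the largest L_z, i.e. m_l = l = 1, giving L_z = 1ℏ.
cos θ_min = 1/√2, so θ_min ≈ 45.00°.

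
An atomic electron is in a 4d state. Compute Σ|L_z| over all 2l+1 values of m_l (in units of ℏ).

Σ|L_z| = 6 ℏ

The 4d subshell has l = 2.
m_l runs from −2 to 2, i.e. {-2, -1, 0, 1, 2}.
Σ|m_l| = l(l+1) = 6.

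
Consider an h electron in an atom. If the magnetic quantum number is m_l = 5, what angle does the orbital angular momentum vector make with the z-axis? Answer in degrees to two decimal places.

θ ≈ 24.09°

The letter h corresponds to l = 5.
|L| = ℏ√(l(l+1)) = √30 ℏ.
L_z = m_l ℏ = 5ℏ.
cos θ = L_z/|L| = 5/√30, so θ ≈ 24.09°.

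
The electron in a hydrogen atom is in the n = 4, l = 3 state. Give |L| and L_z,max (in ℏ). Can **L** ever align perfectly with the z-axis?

No: L_z,max = 3ℏ < |L| = 2√3 ℏ ≈ 3.464ℏ

|L| = 2√3 ℏ ≈ 3.4641ℏ, while L_z,max = lℏ = 3ℏ.
Since |L| > L_z,max, the vector can never point exactly along z; the closest it comes is θ_min = arccos(3/√12) ≈ 30.0°.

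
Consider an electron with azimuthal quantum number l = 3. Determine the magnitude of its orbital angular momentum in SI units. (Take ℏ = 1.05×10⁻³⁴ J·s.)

|L| = 3.64×10⁻³⁴ J·s

|L| = ℏ√(l(l+1)) = ℏ√(3·4) = 2√3 ℏ
Numerically, |L| = 3.464 × (1.05×10⁻³⁴ J·s) = 3.64×10⁻³⁴ J·s.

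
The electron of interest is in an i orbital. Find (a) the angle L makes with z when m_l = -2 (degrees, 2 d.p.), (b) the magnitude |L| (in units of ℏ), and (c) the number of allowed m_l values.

An i state has l = 6.
For m_l = -2: cos θ = -2/√42, θ ≈ 107.98°.
|L| = ℏ√(6·7) = √42 ℏ ≈ 6.481ℏ.
There are 2l+1 = 13 values of m_l.

θ(m_l=-2) ≈ 107.98°; |L| = √42 ℏ ≈ 6.481ℏ; 13 values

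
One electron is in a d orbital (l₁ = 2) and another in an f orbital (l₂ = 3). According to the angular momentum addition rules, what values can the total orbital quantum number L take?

L = 1, 2, 3, 4, 5

By the triangle rule, |l₁ − l₂| ≤ L ≤ l₁ + l₂.
L ∈ {1, 2, 3, 4, 5}.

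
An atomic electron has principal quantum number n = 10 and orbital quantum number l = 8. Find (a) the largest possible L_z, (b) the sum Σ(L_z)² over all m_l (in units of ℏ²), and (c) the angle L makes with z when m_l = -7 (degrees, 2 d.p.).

L_z,max = lℏ = 8ℏ.
Σ m_l² = 408, so Σ(L_z)² = 408 ℏ².
For m_l = -7: cos θ = -7/√72, θ ≈ 145.58°.

L_z,max = 8ℏ; Σ(L_z)² = 408 ℏ²; θ(m_l=-7) ≈ 145.58°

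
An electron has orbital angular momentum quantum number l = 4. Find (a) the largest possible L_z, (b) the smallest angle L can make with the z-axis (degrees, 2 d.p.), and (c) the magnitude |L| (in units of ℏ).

L_z,max = lℏ = 4ℏ.
cos θ_min = 4/√20, so θ_min ≈ 26.57°.
|L| = ℏ√(4·5) = 2√5 ℏ ≈ 4.472ℏ.

L_z,max = 4ℏ; θ_min ≈ 26.57°; |L| = 2√5 ℏ ≈ 4.472ℏ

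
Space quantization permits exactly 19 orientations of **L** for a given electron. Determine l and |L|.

Since there are 2l+1 = 19 values of m_l, l = 9.
|L| = ℏ√(l(l+1)) = ℏ√(9·10) = 3√10 ℏ.

l = 9, |L| = 3√10 ℏ ≈ 9.487ℏ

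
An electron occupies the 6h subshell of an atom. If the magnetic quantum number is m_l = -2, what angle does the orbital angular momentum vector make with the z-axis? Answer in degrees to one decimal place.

θ ≈ 111.4°

6h means n = 6, l = 5.
|L|² = l(l+1)ℏ² = 30ℏ², so |L| = √30 ℏ.
L_z = m_l ℏ = −2ℏ.
cos θ = L_z/|L| = -2/√30, so θ ≈ 111.4°.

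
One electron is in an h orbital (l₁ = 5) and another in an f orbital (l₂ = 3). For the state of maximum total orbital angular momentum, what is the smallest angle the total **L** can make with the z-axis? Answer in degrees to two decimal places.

θ_min ≈ 19.47°

The total orbital quantum number L ranges from |l₁ − l₂| to l₁ + l₂ in integer steps.
Allowed values: L = 2, 3, 4, 5, 6, 7, 8.
The maximum is L = 8, with |L_tot| = ℏ√(8·9) = 6√2 ℏ.
The minimum angle with z is arccos(8/√72) ≈ 19.47°.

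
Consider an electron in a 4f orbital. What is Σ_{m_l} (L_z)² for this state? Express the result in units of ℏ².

Σ(L_z)² = 28 ℏ²

The 4f subshell has l = 3.
m_l ∈ {-3, -2, -1, 0, 1, 2, 3}.
Σ m_l² = l(l+1)(2l+1)/3 = 3·4·7/3 = 28.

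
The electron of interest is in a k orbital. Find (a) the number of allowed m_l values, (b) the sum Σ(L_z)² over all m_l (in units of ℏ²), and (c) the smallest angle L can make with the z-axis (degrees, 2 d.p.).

15 values; Σ(L_z)² = 280 ℏ²; θ_min ≈ 20.70°

For a k orbital, l = 7.
There are 2l+1 = 15 values of m_l.
Σ m_l² = 280, so Σ(L_z)² = 280 ℏ².
cos θ_min = 7/√56, so θ_min ≈ 20.70°.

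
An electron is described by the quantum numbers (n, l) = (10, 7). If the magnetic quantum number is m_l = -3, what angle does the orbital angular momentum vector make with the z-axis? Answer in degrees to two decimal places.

|L|² = l(l+1)ℏ² = 56ℏ², so |L| = 2√14 ℏ.
L_z = m_l ℏ = −3ℏ.
cos θ = L_z/|L| = -3/√56, so θ ≈ 113.63°.

θ ≈ 113.63°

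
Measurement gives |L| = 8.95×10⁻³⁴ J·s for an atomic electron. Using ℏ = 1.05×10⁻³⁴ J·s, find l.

l = 8

Dividing by ℏ: |L|/ℏ ≈ 8.524.
l(l+1) ≈ 8.524² ≈ 72.66, so l = 8.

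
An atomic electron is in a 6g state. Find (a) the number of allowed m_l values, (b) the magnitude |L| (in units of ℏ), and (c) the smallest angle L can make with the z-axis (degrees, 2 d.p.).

9 values; |L| = 2√5 ℏ ≈ 4.472ℏ; θ_min ≈ 26.57°

The 6g subshell has l = 4.
There are 2l+1 = 9 values of m_l.
|L| = ℏ√(4·5) = 2√5 ℏ ≈ 4.472ℏ.
cos θ_min = 4/√20, so θ_min ≈ 26.57°.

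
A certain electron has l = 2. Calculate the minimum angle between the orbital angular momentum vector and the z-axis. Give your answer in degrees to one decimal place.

|L|² = l(l+1)ℏ² = 6ℏ², so |L| = √6 ℏ.
The smallest angle corresponds to the largest L_z, i.e. m_l = l = 2, giving L_z = 2ℏ.
cos θ_min = 2/√6, so θ_min ≈ 35.3°.

θ_min ≈ 35.3°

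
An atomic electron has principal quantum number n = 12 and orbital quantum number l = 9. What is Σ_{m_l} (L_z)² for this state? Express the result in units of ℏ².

Σ(L_z)² = 570 ℏ²

The allowed m_l values are -9, -8, -7, -6, -5, -4, -3, -2, -1, 0, 1, 2, 3, 4, 5, 6, 7, 8, 9.
Summing m² from −9 to 9: Σ m_l² = 570.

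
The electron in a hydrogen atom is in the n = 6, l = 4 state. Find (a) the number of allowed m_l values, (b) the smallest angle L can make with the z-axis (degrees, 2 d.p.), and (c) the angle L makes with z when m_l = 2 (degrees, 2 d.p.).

There are 2l+1 = 9 values of m_l.
cos θ_min = 4/√20, so θ_min ≈ 26.57°.
For m_l = 2: cos θ = 2/√20, θ ≈ 63.43°.

9 values; θ_min ≈ 26.57°; θ(m_l=2) ≈ 63.43°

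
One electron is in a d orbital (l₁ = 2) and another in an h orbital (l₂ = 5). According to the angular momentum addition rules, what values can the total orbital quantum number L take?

L = 3, 4, 5, 6, 7

Angular momentum addition gives L = |l₁ − l₂|, …, l₁ + l₂.
L ∈ {3, 4, 5, 6, 7}.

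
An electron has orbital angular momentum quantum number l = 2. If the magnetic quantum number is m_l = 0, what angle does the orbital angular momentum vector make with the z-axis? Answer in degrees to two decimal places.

|L|² = l(l+1)ℏ² = 6ℏ², so |L| = √6 ℏ.
L_z = m_l ℏ = 0ℏ.
cos θ = L_z/|L| = 0/√6, so θ ≈ 90.00°.

θ ≈ 90.00°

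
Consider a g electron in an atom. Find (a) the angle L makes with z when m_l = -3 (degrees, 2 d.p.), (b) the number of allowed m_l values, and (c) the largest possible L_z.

For a g orbital, l = 4.
For m_l = -3: cos θ = -3/√20, θ ≈ 132.13°.
There are 2l+1 = 9 values of m_l.
L_z,max = lℏ = 4ℏ.

θ(m_l=-3) ≈ 132.13°; 9 values; L_z,max = 4ℏ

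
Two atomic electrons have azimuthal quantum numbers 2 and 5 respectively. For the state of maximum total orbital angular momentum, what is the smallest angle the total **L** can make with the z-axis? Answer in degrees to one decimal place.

Angular momentum addition gives L = |l₁ − l₂|, …, l₁ + l₂.
So L can be 3, 4, 5, 6, 7.
The maximum is L = 7, with |L_tot| = ℏ√(7·8) = 2√14 ℏ.
The minimum angle with z is arccos(7/√56) ≈ 20.7°.

θ_min ≈ 20.7°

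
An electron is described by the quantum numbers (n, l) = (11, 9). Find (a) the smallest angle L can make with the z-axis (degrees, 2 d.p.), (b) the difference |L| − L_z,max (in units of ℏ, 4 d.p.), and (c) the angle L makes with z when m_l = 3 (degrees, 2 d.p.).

cos θ_min = 9/√90, so θ_min ≈ 18.43°.
|L| − L_z,max = (3√10 − 9)ℏ ≈ 0.4868ℏ.
For m_l = 3: cos θ = 3/√90, θ ≈ 71.57°.

θ_min ≈ 18.43°; |L|−L_z,max ≈ 0.4868ℏ; θ(m_l=3) ≈ 71.57°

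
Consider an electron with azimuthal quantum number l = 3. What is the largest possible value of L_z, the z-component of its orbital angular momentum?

L_z,max = 3ℏ

L_z = m_l ℏ with m_l ∈ {−3, …, 3}; the maximum is m_l = 3.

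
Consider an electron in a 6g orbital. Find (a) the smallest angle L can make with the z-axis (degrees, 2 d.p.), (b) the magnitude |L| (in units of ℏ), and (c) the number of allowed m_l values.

θ_min ≈ 26.57°; |L| = 2√5 ℏ ≈ 4.472ℏ; 9 values

6g means n = 6, l = 4.
cos θ_min = 4/√20, so θ_min ≈ 26.57°.
|L| = ℏ√(4·5) = 2√5 ℏ ≈ 4.472ℏ.
There are 2l+1 = 9 values of m_l.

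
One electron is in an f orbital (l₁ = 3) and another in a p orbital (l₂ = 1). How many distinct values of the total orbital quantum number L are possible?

3

By the triangle rule, |l₁ − l₂| ≤ L ≤ l₁ + l₂.
L ∈ {2, 3, 4}.
That is 3 values.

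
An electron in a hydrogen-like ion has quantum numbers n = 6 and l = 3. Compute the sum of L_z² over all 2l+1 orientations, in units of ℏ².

The allowed m_l values are -3, -2, -1, 0, 1, 2, 3.
Σ m_l² = 2·(1 + 4 + 9) = 28.

Σ(L_z)² = 28 ℏ²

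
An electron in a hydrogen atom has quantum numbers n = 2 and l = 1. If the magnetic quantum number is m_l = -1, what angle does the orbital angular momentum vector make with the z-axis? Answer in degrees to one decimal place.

θ ≈ 135.0°

|L| = ℏ√(l(l+1)) = √2 ℏ.
L_z = m_l ℏ = −1ℏ.
cos θ = L_z/|L| = -1/√2, so θ ≈ 135.0°.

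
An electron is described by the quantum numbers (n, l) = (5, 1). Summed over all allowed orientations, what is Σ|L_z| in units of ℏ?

m_l ∈ {-1, 0, 1}.
Σ|m_l| = l(l+1) = 2.

Σ|L_z| = 2 ℏ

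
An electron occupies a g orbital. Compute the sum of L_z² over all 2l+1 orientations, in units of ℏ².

Σ(L_z)² = 60 ℏ²

For a g orbital, l = 4.
m_l runs from −4 to 4, i.e. {-4, -3, -2, -1, 0, 1, 2, 3, 4}.
Summing m² from −4 to 4: Σ m_l² = 60.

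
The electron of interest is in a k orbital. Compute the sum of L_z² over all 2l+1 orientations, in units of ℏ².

For a k orbital, l = 7.
The allowed m_l values are -7, -6, -5, -4, -3, -2, -1, 0, 1, 2, 3, 4, 5, 6, 7.
Σ m_l² = l(l+1)(2l+1)/3 = 7·8·15/3 = 280.

Σ(L_z)² = 280 ℏ²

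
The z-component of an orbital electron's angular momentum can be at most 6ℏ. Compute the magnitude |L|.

Since max m_l = l, l = 6.
Then |L| = ℏ√(6·7) = √42 ℏ.

|L| = √42 ℏ ≈ 6.481ℏ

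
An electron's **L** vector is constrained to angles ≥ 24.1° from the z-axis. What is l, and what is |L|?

cos²θ_min = l/(l+1) = 0.8333.
l = cos²θ/sin²θ ≈ 5.
Then |L| = ℏ√(5·6) = √30 ℏ.

l = 5, |L| = √30 ℏ ≈ 5.477ℏ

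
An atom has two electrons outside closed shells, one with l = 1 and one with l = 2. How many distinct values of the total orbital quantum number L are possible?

3

By the triangle rule, |l₁ − l₂| ≤ L ≤ l₁ + l₂.
So L can be 1, 2, 3.
That is 3 values.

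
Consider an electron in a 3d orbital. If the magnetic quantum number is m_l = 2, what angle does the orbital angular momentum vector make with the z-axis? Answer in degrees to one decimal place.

The 3d subshell has l = 2.
|L| = √(l(l+1)) ℏ = √6 ℏ.
L_z = m_l ℏ = 2ℏ.
cos θ = L_z/|L| = 2/√6, so θ ≈ 35.3°.

θ ≈ 35.3°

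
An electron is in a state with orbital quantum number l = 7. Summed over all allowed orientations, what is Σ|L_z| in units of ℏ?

Σ|L_z| = 56 ℏ

m_l ∈ {-7, -6, -5, -4, -3, -2, -1, 0, 1, 2, 3, 4, 5, 6, 7}.
Σ|m_l| = 2(1+2+…+7) = 56.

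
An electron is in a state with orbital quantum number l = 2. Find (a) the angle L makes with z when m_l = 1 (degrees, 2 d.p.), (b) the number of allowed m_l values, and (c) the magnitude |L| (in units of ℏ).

For m_l = 1: cos θ = 1/√6, θ ≈ 65.91°.
There are 2l+1 = 5 values of m_l.
|L| = ℏ√(2·3) = √6 ℏ ≈ 2.449ℏ.

θ(m_l=1) ≈ 65.91°; 5 values; |L| = √6 ℏ ≈ 2.449ℏ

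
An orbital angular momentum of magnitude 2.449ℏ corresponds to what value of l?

|L| = ℏ√(l(l+1)), so l(l+1) = 6.
l² + l − 6 = 0 ⇒ l = 2.

l = 2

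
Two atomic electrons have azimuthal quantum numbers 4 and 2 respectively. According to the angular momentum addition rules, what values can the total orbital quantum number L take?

Angular momentum addition gives L = |l₁ − l₂|, …, l₁ + l₂.
So L can be 2, 3, 4, 5, 6.

L = 2, 3, 4, 5, 6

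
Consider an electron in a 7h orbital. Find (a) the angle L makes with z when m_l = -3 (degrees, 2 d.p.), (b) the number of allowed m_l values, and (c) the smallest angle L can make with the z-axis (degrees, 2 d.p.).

7h means n = 7, l = 5.
For m_l = -3: cos θ = -3/√30, θ ≈ 123.21°.
There are 2l+1 = 11 values of m_l.
cos θ_min = 5/√30, so θ_min ≈ 24.09°.

θ(m_l=-3) ≈ 123.21°; 11 values; θ_min ≈ 24.09°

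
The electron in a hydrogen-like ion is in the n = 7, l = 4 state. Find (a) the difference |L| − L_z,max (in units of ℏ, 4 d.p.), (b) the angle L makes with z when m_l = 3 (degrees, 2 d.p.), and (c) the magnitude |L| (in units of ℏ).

|L| − L_z,max = (2√5 − 4)ℏ ≈ 0.4721ℏ.
For m_l = 3: cos θ = 3/√20, θ ≈ 47.87°.
|L| = ℏ√(4·5) = 2√5 ℏ ≈ 4.472ℏ.

|L|−L_z,max ≈ 0.4721ℏ; θ(m_l=3) ≈ 47.87°; |L| = 2√5 ℏ ≈ 4.472ℏ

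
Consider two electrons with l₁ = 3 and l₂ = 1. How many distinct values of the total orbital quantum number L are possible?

L runs from |3 − 1| = 2 to 3 + 1 = 4.
Allowed values: L = 2, 3, 4.
That is 3 values.

3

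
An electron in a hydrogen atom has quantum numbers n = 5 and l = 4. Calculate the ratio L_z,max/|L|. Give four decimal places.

L_z,max/|L| = 0.8944

|L| = 2√5 ℏ ≈ 4.4721ℏ, while L_z,max = lℏ = 4ℏ.
L_z,max/|L| = 4/√20 = 0.8944.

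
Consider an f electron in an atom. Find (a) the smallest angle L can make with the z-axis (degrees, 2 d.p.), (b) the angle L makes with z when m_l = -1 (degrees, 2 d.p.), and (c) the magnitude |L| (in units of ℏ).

An f state has l = 3.
cos θ_min = 3/√12, so θ_min ≈ 30.00°.
For m_l = -1: cos θ = -1/√12, θ ≈ 106.78°.
|L| = ℏ√(3·4) = 2√3 ℏ ≈ 3.464ℏ.

θ_min ≈ 30.00°; θ(m_l=-1) ≈ 106.78°; |L| = 2√3 ℏ ≈ 3.464ℏ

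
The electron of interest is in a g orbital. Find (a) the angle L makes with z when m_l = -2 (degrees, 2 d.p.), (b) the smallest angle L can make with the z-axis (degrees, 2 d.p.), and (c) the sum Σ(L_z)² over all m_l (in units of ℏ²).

θ(m_l=-2) ≈ 116.57°; θ_min ≈ 26.57°; Σ(L_z)² = 60 ℏ²

The letter g corresponds to l = 4.
For m_l = -2: cos θ = -2/√20, θ ≈ 116.57°.
cos θ_min = 4/√20, so θ_min ≈ 26.57°.
Σ m_l² = 60, so Σ(L_z)² = 60 ℏ².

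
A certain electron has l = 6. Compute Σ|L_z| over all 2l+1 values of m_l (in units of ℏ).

Σ|L_z| = 42 ℏ

m_l runs from −6 to 6, i.e. {-6, -5, -4, -3, -2, -1, 0, 1, 2, 3, 4, 5, 6}.
Σ|m_l| = 2(1+2+…+6) = 42.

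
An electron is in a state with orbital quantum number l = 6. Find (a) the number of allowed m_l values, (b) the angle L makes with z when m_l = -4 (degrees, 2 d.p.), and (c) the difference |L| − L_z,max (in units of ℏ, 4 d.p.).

There are 2l+1 = 13 values of m_l.
For m_l = -4: cos θ = -4/√42, θ ≈ 128.11°.
|L| − L_z,max = (√42 − 6)ℏ ≈ 0.4807ℏ.

13 values; θ(m_l=-4) ≈ 128.11°; |L|−L_z,max ≈ 0.4807ℏ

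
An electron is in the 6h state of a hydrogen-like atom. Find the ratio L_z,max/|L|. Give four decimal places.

For 6h, l = 5.
|L| = √30 ℏ ≈ 5.4772ℏ, while L_z,max = lℏ = 5ℏ.
L_z,max/|L| = 5/√30 = 0.9129.

L_z,max/|L| = 0.9129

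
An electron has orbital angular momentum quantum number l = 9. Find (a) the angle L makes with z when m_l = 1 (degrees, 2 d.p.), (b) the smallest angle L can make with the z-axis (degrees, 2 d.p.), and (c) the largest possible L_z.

θ(m_l=1) ≈ 83.95°; θ_min ≈ 18.43°; L_z,max = 9ℏ

For m_l = 1: cos θ = 1/√90, θ ≈ 83.95°.
cos θ_min = 9/√90, so θ_min ≈ 18.43°.
L_z,max = lℏ = 9ℏ.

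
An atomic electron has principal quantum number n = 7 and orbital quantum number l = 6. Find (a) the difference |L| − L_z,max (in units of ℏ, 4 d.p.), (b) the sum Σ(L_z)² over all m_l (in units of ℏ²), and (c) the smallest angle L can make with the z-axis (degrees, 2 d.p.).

|L|−L_z,max ≈ 0.4807ℏ; Σ(L_z)² = 182 ℏ²; θ_min ≈ 22.21°

|L| − L_z,max = (√42 − 6)ℏ ≈ 0.4807ℏ.
Σ m_l² = 182, so Σ(L_z)² = 182 ℏ².
cos θ_min = 6/√42, so θ_min ≈ 22.21°.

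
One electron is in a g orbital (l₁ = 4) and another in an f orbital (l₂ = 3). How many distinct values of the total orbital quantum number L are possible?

7

L runs from |4 − 3| = 1 to 4 + 3 = 7.
L ∈ {1, 2, 3, 4, 5, 6, 7}.
That is 7 values.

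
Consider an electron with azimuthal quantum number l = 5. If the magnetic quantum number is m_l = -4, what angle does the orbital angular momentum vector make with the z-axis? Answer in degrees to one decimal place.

|L|² = l(l+1)ℏ² = 30ℏ², so |L| = √30 ℏ.
L_z = m_l ℏ = −4ℏ.
cos θ = L_z/|L| = -4/√30, so θ ≈ 136.9°.

θ ≈ 136.9°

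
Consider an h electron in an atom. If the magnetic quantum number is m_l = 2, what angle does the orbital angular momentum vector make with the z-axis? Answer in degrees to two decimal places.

The letter h corresponds to l = 5.
|L| = √(l(l+1)) ℏ = √30 ℏ.
L_z = m_l ℏ = 2ℏ.
cos θ = L_z/|L| = 2/√30, so θ ≈ 68.58°.

θ ≈ 68.58°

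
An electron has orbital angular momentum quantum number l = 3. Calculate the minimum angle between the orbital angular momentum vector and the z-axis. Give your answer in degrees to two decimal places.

|L| = ℏ√(l(l+1)) = 2√3 ℏ.
The smallest angle corresponds to the largest L_z, i.e. m_l = l = 3, giving L_z = 3ℏ.
cos θ_min = 3/√12, so θ_min ≈ 30.00°.

θ_min ≈ 30.00°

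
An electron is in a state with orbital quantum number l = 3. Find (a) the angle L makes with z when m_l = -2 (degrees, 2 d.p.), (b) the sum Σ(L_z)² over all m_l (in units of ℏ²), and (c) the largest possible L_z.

θ(m_l=-2) ≈ 125.26°; Σ(L_z)² = 28 ℏ²; L_z,max = 3ℏ

For m_l = -2: cos θ = -2/√12, θ ≈ 125.26°.
Σ m_l² = 28, so Σ(L_z)² = 28 ℏ².
L_z,max = lℏ = 3ℏ.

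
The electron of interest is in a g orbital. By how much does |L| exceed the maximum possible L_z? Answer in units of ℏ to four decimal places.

|L| − L_z,max ≈ 0.4721ℏ

The letter g corresponds to l = 4.
|L| = 2√5 ℏ ≈ 4.4721ℏ, while L_z,max = lℏ = 4ℏ.
The difference is (2√5 − 4)ℏ ≈ 0.4721ℏ.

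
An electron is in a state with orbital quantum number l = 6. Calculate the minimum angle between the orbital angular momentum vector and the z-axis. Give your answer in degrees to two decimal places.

θ_min ≈ 22.21°

|L| = ℏ√(l(l+1)) = √42 ℏ.
The smallest angle corresponds to the largest L_z, i.e. m_l = l = 6, giving L_z = 6ℏ.
cos θ_min = 6/√42, so θ_min ≈ 22.21°.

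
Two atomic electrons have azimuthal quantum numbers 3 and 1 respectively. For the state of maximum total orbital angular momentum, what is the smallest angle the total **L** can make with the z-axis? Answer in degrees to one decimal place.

θ_min ≈ 26.6°

Angular momentum addition gives L = |l₁ − l₂|, …, l₁ + l₂.
So L can be 2, 3, 4.
The maximum is L = 4, with |L_tot| = ℏ√(4·5) = 2√5 ℏ.
The minimum angle with z is arccos(4/√20) ≈ 26.6°.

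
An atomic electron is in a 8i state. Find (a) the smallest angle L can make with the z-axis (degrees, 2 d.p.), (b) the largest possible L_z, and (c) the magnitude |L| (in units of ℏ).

For 8i, l = 6.
cos θ_min = 6/√42, so θ_min ≈ 22.21°.
L_z,max = lℏ = 6ℏ.
|L| = ℏ√(6·7) = √42 ℏ ≈ 6.481ℏ.

θ_min ≈ 22.21°; L_z,max = 6ℏ; |L| = √42 ℏ ≈ 6.481ℏ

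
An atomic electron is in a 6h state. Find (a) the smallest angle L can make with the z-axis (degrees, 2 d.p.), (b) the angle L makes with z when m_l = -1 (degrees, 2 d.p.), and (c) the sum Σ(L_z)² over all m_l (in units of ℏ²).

For 6h, l = 5.
cos θ_min = 5/√30, so θ_min ≈ 24.09°.
For m_l = -1: cos θ = -1/√30, θ ≈ 100.52°.
Σ m_l² = 110, so Σ(L_z)² = 110 ℏ².

θ_min ≈ 24.09°; θ(m_l=-1) ≈ 100.52°; Σ(L_z)² = 110 ℏ²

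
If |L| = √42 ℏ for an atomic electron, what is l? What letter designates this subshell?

l = 6 (i orbital)

|L| = ℏ√(l(l+1)), so l(l+1) = 42.
Solving: l = 6.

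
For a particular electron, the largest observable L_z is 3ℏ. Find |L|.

|L| = 2√3 ℏ ≈ 3.464ℏ

Since max m_l = l, l = 3.
Then |L| = ℏ√(3·4) = 2√3 ℏ.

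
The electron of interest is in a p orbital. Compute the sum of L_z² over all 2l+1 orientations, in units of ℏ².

Σ(L_z)² = 2 ℏ²

For a p orbital, l = 1.
The allowed m_l values are -1, 0, 1.
Σ m_l² = 2·(1) = 2.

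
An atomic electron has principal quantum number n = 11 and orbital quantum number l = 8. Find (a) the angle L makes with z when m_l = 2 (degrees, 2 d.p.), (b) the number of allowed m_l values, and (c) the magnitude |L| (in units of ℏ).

θ(m_l=2) ≈ 76.37°; 17 values; |L| = 6√2 ℏ ≈ 8.485ℏ

For m_l = 2: cos θ = 2/√72, θ ≈ 76.37°.
There are 2l+1 = 17 values of m_l.
|L| = ℏ√(8·9) = 6√2 ℏ ≈ 8.485ℏ.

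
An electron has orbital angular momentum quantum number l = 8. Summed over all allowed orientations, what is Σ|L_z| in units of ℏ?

Σ|L_z| = 72 ℏ

m_l ∈ {-8, -7, -6, -5, -4, -3, -2, -1, 0, 1, 2, 3, 4, 5, 6, 7, 8}.
Σ|m_l| = 2(1+2+…+8) = 72.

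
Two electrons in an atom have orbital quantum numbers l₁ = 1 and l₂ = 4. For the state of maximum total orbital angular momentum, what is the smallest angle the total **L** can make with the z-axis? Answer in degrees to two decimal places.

θ_min ≈ 24.09°

Angular momentum addition gives L = |l₁ − l₂|, …, l₁ + l₂.
So L can be 3, 4, 5.
The maximum is L = 5, with |L_tot| = ℏ√(5·6) = √30 ℏ.
The minimum angle with z is arccos(5/√30) ≈ 24.09°.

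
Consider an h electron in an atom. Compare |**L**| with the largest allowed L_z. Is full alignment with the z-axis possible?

No: L_z,max = 5ℏ < |L| = √30 ℏ ≈ 5.477ℏ

An h state has l = 5.
|L| = √30 ℏ ≈ 5.4772ℏ, while L_z,max = lℏ = 5ℏ.
Since |L| > L_z,max, the vector can never point exactly along z; the closest it comes is θ_min = arccos(5/√30) ≈ 24.1°.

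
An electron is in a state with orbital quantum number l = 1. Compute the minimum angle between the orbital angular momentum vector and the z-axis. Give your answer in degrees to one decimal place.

θ_min ≈ 45.0°

|L| = √(l(l+1)) ℏ = √2 ℏ.
The smallest angle corresponds to the largest L_z, i.e. m_l = l = 1, giving L_z = 1ℏ.
cos θ_min = 1/√2, so θ_min ≈ 45.0°.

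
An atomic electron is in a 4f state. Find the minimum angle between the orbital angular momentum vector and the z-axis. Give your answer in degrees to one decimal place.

θ_min ≈ 30.0°

For 4f, l = 3.
|L| = √(l(l+1)) ℏ = 2√3 ℏ.
The smallest angle corresponds to the largest L_z, i.e. m_l = l = 3, giving L_z = 3ℏ.
cos θ_min = 3/√12, so θ_min ≈ 30.0°.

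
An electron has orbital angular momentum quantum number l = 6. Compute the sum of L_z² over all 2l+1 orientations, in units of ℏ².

m_l ∈ {-6, -5, -4, -3, -2, -1, 0, 1, 2, 3, 4, 5, 6}.
Σ m_l² = l(l+1)(2l+1)/3 = 6·7·13/3 = 182.

Σ(L_z)² = 182 ℏ²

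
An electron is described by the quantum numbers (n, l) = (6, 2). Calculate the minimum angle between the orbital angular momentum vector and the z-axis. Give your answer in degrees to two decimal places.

θ_min ≈ 35.26°

|L| = √(l(l+1)) ℏ = √6 ℏ.
The smallest angle corresponds to the largest L_z, i.e. m_l = l = 2, giving L_z = 2ℏ.
cos θ_min = 2/√6, so θ_min ≈ 35.26°.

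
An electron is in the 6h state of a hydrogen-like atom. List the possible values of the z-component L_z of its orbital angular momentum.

6h means n = 6, l = 5.
L_z = m_l ℏ with m_l ranging from −l to +l in integer steps.
For l = 5: m_l ∈ {-5, -4, -3, -2, -1, 0, 1, 2, 3, 4, 5}.

L_z ∈ {−5ℏ, −4ℏ, −3ℏ, −2ℏ, −ℏ, 0, ℏ, 2ℏ, 3ℏ, 4ℏ, 5ℏ}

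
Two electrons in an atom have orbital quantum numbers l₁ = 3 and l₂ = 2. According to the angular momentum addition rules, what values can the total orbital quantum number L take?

L = 1, 2, 3, 4, 5

The total orbital quantum number L ranges from |l₁ − l₂| to l₁ + l₂ in integer steps.
Allowed values: L = 1, 2, 3, 4, 5.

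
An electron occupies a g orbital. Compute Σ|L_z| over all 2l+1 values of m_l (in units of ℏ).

Σ|L_z| = 20 ℏ

A g state has l = 4.
m_l ∈ {-4, -3, -2, -1, 0, 1, 2, 3, 4}.
Σ|m_l| = 2·4(4+1)/2 = 20.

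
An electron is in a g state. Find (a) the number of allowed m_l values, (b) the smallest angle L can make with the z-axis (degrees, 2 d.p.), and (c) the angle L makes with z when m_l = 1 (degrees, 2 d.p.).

A g state has l = 4.
There are 2l+1 = 9 values of m_l.
cos θ_min = 4/√20, so θ_min ≈ 26.57°.
For m_l = 1: cos θ = 1/√20, θ ≈ 77.08°.

9 values; θ_min ≈ 26.57°; θ(m_l=1) ≈ 77.08°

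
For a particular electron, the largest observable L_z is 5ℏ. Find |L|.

L_z,max = lℏ, so l = 5.
Then |L| = ℏ√(5·6) = √30 ℏ.

|L| = √30 ℏ ≈ 5.477ℏ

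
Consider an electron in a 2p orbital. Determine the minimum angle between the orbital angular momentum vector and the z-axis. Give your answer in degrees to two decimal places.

For 2p, l = 1.
|L| = ℏ√(l(l+1)) = √2 ℏ.
The smallest angle corresponds to the largest L_z, i.e. m_l = l = 1, giving L_z = 1ℏ.
cos θ_min = 1/√2, so θ_min ≈ 45.00°.

θ_min ≈ 45.00°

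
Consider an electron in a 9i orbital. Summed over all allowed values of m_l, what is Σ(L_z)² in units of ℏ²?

9i means n = 9, l = 6.
m_l ∈ {-6, -5, -4, -3, -2, -1, 0, 1, 2, 3, 4, 5, 6}.
Σ m_l² = 2·(1 + 4 + 9 + 16 + 25 + 36) = 182.

Σ(L_z)² = 182 ℏ²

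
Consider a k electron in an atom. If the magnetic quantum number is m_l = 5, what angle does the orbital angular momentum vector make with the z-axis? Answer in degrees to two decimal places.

For a k orbital, l = 7.
|L| = ℏ√(l(l+1)) = 2√14 ℏ.
L_z = m_l ℏ = 5ℏ.
cos θ = L_z/|L| = 5/√56, so θ ≈ 48.08°.

θ ≈ 48.08°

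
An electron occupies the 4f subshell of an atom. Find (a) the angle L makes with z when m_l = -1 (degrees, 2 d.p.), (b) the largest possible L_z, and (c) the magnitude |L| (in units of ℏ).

For 4f, l = 3.
For m_l = -1: cos θ = -1/√12, θ ≈ 106.78°.
L_z,max = lℏ = 3ℏ.
|L| = ℏ√(3·4) = 2√3 ℏ ≈ 3.464ℏ.

θ(m_l=-1) ≈ 106.78°; L_z,max = 3ℏ; |L| = 2√3 ℏ ≈ 3.464ℏ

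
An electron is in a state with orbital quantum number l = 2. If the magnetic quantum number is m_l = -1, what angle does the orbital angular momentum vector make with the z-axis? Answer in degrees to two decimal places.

|L| = ℏ√(l(l+1)) = √6 ℏ.
L_z = m_l ℏ = −1ℏ.
cos θ = L_z/|L| = -1/√6, so θ ≈ 114.09°.

θ ≈ 114.09°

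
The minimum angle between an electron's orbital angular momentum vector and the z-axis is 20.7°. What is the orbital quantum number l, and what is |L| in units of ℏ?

cos²θ_min = l/(l+1) = 0.8751.
Thus l = 0.8751/(1 − 0.8751) ≈ 7.
Then |L| = ℏ√(7·8) = 2√14 ℏ.

l = 7, |L| = 2√14 ℏ ≈ 7.483ℏ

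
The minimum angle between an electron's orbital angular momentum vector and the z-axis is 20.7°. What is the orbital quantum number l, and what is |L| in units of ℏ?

cos θ_min = l/√(l(l+1)) = √(l/(l+1)), so l/(l+1) = cos²(20.7°) = 0.8751.
l = cos²θ/sin²θ ≈ 7.
Then |L| = ℏ√(7·8) = 2√14 ℏ.

l = 7, |L| = 2√14 ℏ ≈ 7.483ℏ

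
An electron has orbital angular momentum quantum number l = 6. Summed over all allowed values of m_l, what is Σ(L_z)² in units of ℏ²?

The allowed m_l values are -6, -5, -4, -3, -2, -1, 0, 1, 2, 3, 4, 5, 6.
Σ m_l² = l(l+1)(2l+1)/3 = 6·7·13/3 = 182.

Σ(L_z)² = 182 ℏ²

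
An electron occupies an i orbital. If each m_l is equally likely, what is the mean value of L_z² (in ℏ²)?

An i state has l = 6.
m_l runs from −6 to 6, i.e. {-6, -5, -4, -3, -2, -1, 0, 1, 2, 3, 4, 5, 6}.
⟨L_z²⟩ = ℏ²·l(l+1)/3 = 14ℏ².

⟨L_z²⟩ = 14 ℏ²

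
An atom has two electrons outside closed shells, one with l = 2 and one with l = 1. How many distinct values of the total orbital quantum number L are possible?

3

By the triangle rule, |l₁ − l₂| ≤ L ≤ l₁ + l₂.
L ∈ {1, 2, 3}.
That is 3 values.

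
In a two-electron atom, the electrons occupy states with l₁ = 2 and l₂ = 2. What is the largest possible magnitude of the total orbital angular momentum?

|L_tot|_max = 2√5 ℏ ≈ 4.472ℏ

The total orbital quantum number L ranges from |l₁ − l₂| to l₁ + l₂ in integer steps.
L ∈ {0, 1, 2, 3, 4}.
The largest magnitude corresponds to L = 4: |L_tot| = ℏ√(4·5) = 2√5 ℏ.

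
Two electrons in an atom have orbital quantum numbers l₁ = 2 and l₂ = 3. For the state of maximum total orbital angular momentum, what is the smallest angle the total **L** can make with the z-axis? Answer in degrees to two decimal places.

L runs from |2 − 3| = 1 to 2 + 3 = 5.
L ∈ {1, 2, 3, 4, 5}.
The maximum is L = 5, with |L_tot| = ℏ√(5·6) = √30 ℏ.
The minimum angle with z is arccos(5/√30) ≈ 24.09°.

θ_min ≈ 24.09°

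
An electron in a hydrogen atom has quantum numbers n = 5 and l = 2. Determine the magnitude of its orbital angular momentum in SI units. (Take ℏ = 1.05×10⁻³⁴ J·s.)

|L| = 2.57×10⁻³⁴ J·s

|L| = ℏ√(l(l+1)) = ℏ√(2·3) = √6 ℏ
Numerically, |L| = 2.449 × (1.05×10⁻³⁴ J·s) = 2.57×10⁻³⁴ J·s.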